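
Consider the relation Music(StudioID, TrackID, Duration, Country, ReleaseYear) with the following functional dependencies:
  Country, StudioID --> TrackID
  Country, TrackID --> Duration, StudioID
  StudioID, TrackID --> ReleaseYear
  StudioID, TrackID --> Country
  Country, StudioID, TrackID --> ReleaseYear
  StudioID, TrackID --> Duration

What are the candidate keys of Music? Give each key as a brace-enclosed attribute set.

{Country, StudioID}, {Country, TrackID}, {StudioID, TrackID}

Closure of {Country, StudioID} is {Country, Duration, ReleaseYear, StudioID, TrackID}, the whole schema; {Country, StudioID} is a candidate key.
Closure of {Country, TrackID} is {Country, Duration, ReleaseYear, StudioID, TrackID}, the whole schema; {Country, TrackID} is a candidate key.
Closure of {StudioID, TrackID} is {Country, Duration, ReleaseYear, StudioID, TrackID}, the whole schema; {StudioID, TrackID} is a candidate key.
No proper subset of any of these is a key, and no other minimal superkey exists.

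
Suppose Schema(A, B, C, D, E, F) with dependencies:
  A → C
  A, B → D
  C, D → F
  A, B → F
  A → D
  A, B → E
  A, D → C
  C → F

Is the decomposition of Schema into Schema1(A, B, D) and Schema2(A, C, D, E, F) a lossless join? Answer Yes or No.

No

Common attributes: {A, D}; their closure is {A, C, D, F}.
The closure covers neither Schema1 nor Schema2 entirely; the join is not lossless.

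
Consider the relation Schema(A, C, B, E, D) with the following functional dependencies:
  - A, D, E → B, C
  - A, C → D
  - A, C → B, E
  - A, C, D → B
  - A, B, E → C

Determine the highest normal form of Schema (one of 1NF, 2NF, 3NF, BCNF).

Candidate keys: {A, B, E}, {A, C}, {A, D, E}. Prime attributes: {A, B, C, D, E}.
The left-hand side of every FD is a superkey, so BCNF is satisfied.

BCNF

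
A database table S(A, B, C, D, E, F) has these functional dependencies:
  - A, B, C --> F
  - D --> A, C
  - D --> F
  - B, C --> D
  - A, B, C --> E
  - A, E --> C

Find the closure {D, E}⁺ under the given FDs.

Start with {D, E}.
D --> A, C applies; add {A, C} → now {A, C, D, E}.
D --> F applies; add {F} → now {A, C, D, E, F}.
No further FD applies.

{A, C, D, E, F}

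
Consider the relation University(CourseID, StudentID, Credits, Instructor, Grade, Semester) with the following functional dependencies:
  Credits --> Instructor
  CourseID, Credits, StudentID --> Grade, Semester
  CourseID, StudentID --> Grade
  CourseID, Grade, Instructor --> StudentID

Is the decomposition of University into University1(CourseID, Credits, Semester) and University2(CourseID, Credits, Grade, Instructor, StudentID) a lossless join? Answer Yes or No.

Common attributes: {CourseID, Credits}; their closure is {CourseID, Credits, Instructor}.
The closure covers neither University1 nor University2 entirely; the join is not lossless.

No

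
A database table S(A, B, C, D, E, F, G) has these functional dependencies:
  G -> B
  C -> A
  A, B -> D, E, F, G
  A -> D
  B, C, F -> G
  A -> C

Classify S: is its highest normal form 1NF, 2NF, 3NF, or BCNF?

1NF

Candidate keys: {A, B}, {A, G}, {B, C}, {C, G}. Prime attributes: {A, B, C, G}.
G -> B: {G}⁺ = {B, G}, which is not all of the attributes, so the left side is not a superkey — BCNF is violated.
A -> D determines the non-prime attribute {D} from a non-superkey — 3NF is violated.
{A} is a proper subset of the key {A, B}, and {A}⁺ contains the non-prime attribute {D} — a partial dependency, so 2NF is violated.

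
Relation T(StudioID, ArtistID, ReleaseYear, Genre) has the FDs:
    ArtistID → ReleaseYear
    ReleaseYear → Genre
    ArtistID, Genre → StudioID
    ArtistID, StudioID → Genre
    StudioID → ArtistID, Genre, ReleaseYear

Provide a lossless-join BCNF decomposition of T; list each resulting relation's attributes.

{ArtistID, ReleaseYear, StudioID}; {Genre, ReleaseYear}

Candidate keys of the original relation: {ArtistID}, {StudioID}.
In {ArtistID, Genre, ReleaseYear, StudioID}, {ReleaseYear} is not a superkey ({ReleaseYear}⁺ restricted to this set is {Genre, ReleaseYear}), so split on ReleaseYear → Genre into {Genre, ReleaseYear} and {ArtistID, ReleaseYear, StudioID}.
{Genre, ReleaseYear} is in BCNF.
{ArtistID, ReleaseYear, StudioID} is in BCNF.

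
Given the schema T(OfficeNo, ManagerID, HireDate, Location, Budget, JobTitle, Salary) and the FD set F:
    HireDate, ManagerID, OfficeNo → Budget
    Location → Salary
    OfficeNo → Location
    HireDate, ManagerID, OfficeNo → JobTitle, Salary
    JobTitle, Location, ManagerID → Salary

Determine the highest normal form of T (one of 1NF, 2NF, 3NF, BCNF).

Candidate key: {HireDate, ManagerID, OfficeNo}. Prime attributes: {HireDate, ManagerID, OfficeNo}.
Location → Salary: {Location}⁺ = {Location, Salary}, which is not all of the attributes, so the left side is not a superkey — BCNF is violated.
Because {Salary} is non-prime and the left side of Location → Salary is not a superkey, the relation is not in 3NF.
Since {OfficeNo} ⊂ {HireDate, ManagerID, OfficeNo} and {OfficeNo}⁺ ⊇ {Location, Salary} with {Location, Salary} non-prime, there is a partial dependency; 2NF fails.

1NF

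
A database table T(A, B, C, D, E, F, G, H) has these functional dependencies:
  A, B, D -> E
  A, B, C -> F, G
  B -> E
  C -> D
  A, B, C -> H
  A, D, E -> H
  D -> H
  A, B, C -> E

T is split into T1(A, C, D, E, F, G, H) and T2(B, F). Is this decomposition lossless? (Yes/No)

T1 ∩ T2 = {F}; its closure under F is {F}.
The closure covers neither T1 nor T2 entirely; the join is not lossless.

No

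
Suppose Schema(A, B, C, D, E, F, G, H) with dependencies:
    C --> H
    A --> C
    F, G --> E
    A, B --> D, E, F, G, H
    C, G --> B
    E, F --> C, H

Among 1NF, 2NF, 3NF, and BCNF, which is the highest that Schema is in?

1NF

Candidate keys: {A, B}, {A, G}. Prime attributes: {A, B, G}.
C --> H: {C}⁺ = {C, H}, which is not all of the attributes, so the left side is not a superkey — BCNF is violated.
C --> H determines the non-prime attribute {H} from a non-superkey — 3NF is violated.
{A} is a proper subset of the key {A, B}, and {A}⁺ contains the non-prime attributes {C, H} — a partial dependency, so 2NF is violated.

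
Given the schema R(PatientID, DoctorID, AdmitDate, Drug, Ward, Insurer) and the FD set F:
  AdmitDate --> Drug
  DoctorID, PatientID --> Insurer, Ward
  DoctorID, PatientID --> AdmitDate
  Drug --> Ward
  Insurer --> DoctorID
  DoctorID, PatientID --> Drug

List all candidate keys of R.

{PatientID} never appears on the right of any FD, so every key must include it.
{DoctorID, PatientID}⁺ = {AdmitDate, DoctorID, Drug, Insurer, PatientID, Ward}, which is every attribute, so {DoctorID, PatientID} is a candidate key.
{Insurer, PatientID}⁺ = {AdmitDate, DoctorID, Drug, Insurer, PatientID, Ward}, which is every attribute, so {Insurer, PatientID} is a candidate key.
No proper subset of any of these is a key, and no other minimal superkey exists.

{DoctorID, PatientID}, {Insurer, PatientID}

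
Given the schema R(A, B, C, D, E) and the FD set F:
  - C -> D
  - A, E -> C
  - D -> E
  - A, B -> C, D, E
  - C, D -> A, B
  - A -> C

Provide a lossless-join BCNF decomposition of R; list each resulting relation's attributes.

Candidate keys of the original relation: {A}, {C}.
In {A, B, C, D, E}, {D} is not a superkey ({D}⁺ restricted to this set is {D, E}), so split on D -> E into {D, E} and {A, B, C, D}.
{D, E} has no BCNF violation.
{A, B, C, D} has no BCNF violation.

{A, B, C, D}; {D, E}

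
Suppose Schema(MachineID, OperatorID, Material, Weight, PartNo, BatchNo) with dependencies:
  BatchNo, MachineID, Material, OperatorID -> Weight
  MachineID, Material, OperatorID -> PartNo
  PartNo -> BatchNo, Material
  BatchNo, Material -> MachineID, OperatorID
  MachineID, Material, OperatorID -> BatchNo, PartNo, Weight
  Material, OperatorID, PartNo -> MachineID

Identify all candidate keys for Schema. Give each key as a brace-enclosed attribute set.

{BatchNo, Material}, {MachineID, Material, OperatorID}, {PartNo}

{PartNo}⁺ = {BatchNo, MachineID, Material, OperatorID, PartNo, Weight} — all of the relation — so {PartNo} is a candidate key.
{BatchNo, Material}⁺ = {BatchNo, MachineID, Material, OperatorID, PartNo, Weight} — all of the relation — so {BatchNo, Material} is a candidate key.
{MachineID, Material, OperatorID}⁺ = {BatchNo, MachineID, Material, OperatorID, PartNo, Weight} — all of the relation — so {MachineID, Material, OperatorID} is a candidate key.
These are minimal and exhaustive — every other superkey contains one of them.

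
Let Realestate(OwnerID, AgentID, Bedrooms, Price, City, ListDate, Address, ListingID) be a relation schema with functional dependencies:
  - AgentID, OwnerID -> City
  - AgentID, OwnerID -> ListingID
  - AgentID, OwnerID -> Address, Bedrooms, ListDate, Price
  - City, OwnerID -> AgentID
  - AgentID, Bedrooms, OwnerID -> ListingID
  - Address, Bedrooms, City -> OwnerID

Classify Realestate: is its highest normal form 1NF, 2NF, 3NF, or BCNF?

BCNF

Candidate keys: {Address, Bedrooms, City}, {AgentID, OwnerID}, {City, OwnerID}. Prime attributes: {Address, AgentID, Bedrooms, City, OwnerID}.
Every FD has a superkey on the left, so the relation is in BCNF.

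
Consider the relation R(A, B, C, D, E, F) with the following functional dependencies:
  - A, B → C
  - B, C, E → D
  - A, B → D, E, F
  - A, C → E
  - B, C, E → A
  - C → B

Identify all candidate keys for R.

{A, B}, {A, C}, {C, E}

Closure of {A, B} is {A, B, C, D, E, F}, the whole schema; {A, B} is a candidate key.
Closure of {A, C} is {A, B, C, D, E, F}, the whole schema; {A, C} is a candidate key.
Closure of {C, E} is {A, B, C, D, E, F}, the whole schema; {C, E} is a candidate key.
No proper subset of any of these is a key, and no other minimal superkey exists.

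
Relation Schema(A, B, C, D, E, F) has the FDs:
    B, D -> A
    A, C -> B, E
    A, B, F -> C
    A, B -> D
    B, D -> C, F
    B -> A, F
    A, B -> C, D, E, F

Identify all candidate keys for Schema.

{B}⁺ = {A, B, C, D, E, F}, which is every attribute, so {B} is a candidate key.
{A, C}⁺ = {A, B, C, D, E, F}, which is every attribute, so {A, C} is a candidate key.
These are minimal and exhaustive — every other superkey contains one of them.

{A, C}, {B}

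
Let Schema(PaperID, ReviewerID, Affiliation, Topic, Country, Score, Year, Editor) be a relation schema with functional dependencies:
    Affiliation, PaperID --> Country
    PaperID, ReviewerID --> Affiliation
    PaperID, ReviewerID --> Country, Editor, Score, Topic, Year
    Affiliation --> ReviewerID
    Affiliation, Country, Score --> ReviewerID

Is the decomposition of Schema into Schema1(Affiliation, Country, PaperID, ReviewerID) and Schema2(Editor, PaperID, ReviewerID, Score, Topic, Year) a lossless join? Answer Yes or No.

Yes

Schema1 ∩ Schema2 = {PaperID, ReviewerID}; its closure under F is {Affiliation, Country, Editor, PaperID, ReviewerID, Score, Topic, Year}.
Since Schema1 ⊆ {Affiliation, Country, Editor, PaperID, ReviewerID, Score, Topic, Year}, the intersection is a superkey of Schema1; the decomposition is lossless.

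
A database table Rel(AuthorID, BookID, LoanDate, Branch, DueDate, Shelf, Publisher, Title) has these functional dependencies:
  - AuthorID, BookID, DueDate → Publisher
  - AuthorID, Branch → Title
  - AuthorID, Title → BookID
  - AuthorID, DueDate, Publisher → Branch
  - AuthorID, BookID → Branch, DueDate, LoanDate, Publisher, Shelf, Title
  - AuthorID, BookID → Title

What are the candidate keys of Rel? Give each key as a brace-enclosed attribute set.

{AuthorID, BookID}, {AuthorID, Branch}, {AuthorID, DueDate, Publisher}, {AuthorID, Title}

{AuthorID} never appears on the right of any FD, so every key must include it.
{AuthorID, BookID}⁺ = {AuthorID, BookID, Branch, DueDate, LoanDate, Publisher, Shelf, Title}, which is every attribute, so {AuthorID, BookID} is a candidate key.
{AuthorID, Branch}⁺ = {AuthorID, BookID, Branch, DueDate, LoanDate, Publisher, Shelf, Title}, which is every attribute, so {AuthorID, Branch} is a candidate key.
{AuthorID, Title}⁺ = {AuthorID, BookID, Branch, DueDate, LoanDate, Publisher, Shelf, Title}, which is every attribute, so {AuthorID, Title} is a candidate key.
{AuthorID, DueDate, Publisher}⁺ = {AuthorID, BookID, Branch, DueDate, LoanDate, Publisher, Shelf, Title}, which is every attribute, so {AuthorID, DueDate, Publisher} is a candidate key.
These are minimal and exhaustive — every other superkey contains one of them.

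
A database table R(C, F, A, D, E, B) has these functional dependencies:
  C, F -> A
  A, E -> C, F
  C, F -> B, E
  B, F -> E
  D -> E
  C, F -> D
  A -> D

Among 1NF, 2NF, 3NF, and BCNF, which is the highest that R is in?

Candidate keys: {A}, {C, F}. Prime attributes: {A, C, F}.
For B, F -> E we have {B, F}⁺ = {B, E, F}; {B, F} is not a superkey, so BCNF fails.
B, F -> E has non-prime {E} on the right and a non-superkey on the left, so 3NF fails.
No proper subset of a key has a non-prime attribute in its closure, so there is no partial dependency; 2NF holds.

2NF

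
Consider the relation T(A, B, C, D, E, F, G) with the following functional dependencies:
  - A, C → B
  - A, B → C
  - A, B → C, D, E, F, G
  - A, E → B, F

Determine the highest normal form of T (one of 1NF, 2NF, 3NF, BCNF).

Candidate keys: {A, B}, {A, C}, {A, E}. Prime attributes: {A, B, C, E}.
Each dependency's left side is a superkey — BCNF holds.

BCNF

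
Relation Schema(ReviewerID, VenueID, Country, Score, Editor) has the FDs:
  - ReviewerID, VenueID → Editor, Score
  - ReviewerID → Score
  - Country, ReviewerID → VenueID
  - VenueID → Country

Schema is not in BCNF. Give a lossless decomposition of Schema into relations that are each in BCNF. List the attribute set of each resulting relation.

Candidate keys of the original relation: {Country, ReviewerID}, {ReviewerID, VenueID}.
Within {Country, Editor, ReviewerID, Score, VenueID}: {ReviewerID}⁺ ∩ {Country, Editor, ReviewerID, Score, VenueID} = {ReviewerID, Score}, not the whole set, so ReviewerID → Score violates BCNF; decompose into {ReviewerID, Score} and {Country, Editor, ReviewerID, VenueID}.
{ReviewerID, Score} is in BCNF.
Within {Country, Editor, ReviewerID, VenueID}: {VenueID}⁺ ∩ {Country, Editor, ReviewerID, VenueID} = {Country, VenueID}, not the whole set, so VenueID → Country violates BCNF; decompose into {Country, VenueID} and {Editor, ReviewerID, VenueID}.
{Country, VenueID} is in BCNF.
{Editor, ReviewerID, VenueID} is in BCNF.

{Country, VenueID}; {Editor, ReviewerID, VenueID}; {ReviewerID, Score}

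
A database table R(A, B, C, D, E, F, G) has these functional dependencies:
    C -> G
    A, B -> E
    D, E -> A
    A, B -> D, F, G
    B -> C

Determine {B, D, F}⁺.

Start with {B, D, F}.
B -> C applies; add {C} → now {B, C, D, F}.
C -> G applies; add {G} → now {B, C, D, F, G}.
No further FD applies.

{B, C, D, F, G}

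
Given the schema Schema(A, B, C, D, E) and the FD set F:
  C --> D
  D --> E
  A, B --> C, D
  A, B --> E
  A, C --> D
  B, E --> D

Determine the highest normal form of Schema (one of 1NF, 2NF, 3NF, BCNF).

2NF

Candidate key: {A, B}. Prime attributes: {A, B}.
For C --> D we have {C}⁺ = {C, D, E}; {C} is not a superkey, so BCNF fails.
Because {D} is non-prime and the left side of C --> D is not a superkey, the relation is not in 3NF.
Checking every proper subset of each key, none determines a non-prime attribute — 2NF is satisfied.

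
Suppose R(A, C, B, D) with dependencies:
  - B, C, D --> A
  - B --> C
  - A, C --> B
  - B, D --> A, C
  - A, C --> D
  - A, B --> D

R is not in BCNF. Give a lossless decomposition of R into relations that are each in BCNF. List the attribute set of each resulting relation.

Candidate keys of the original relation: {A, B}, {A, C}, {B, D}.
{A, B, C, D}: {B} determines {B, C} here but is not a superkey — split on B --> C, giving {B, C} and {A, B, D}.
{B, C} is in BCNF.
{A, B, D} is in BCNF.

{A, B, D}; {B, C}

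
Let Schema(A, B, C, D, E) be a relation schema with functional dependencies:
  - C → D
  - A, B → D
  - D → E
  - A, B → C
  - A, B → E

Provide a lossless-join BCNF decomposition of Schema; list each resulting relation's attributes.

{A, B, C}; {C, D}; {D, E}

Candidate key of the original relation: {A, B}.
In {A, B, C, D, E}, {C} is not a superkey ({C}⁺ restricted to this set is {C, D, E}), so split on C → D, E into {C, D, E} and {A, B, C}.
In {C, D, E}, {D} is not a superkey ({D}⁺ restricted to this set is {D, E}), so split on D → E into {D, E} and {C, D}.
{D, E}: every determinant is a superkey — BCNF.
{C, D}: every determinant is a superkey — BCNF.
{A, B, C}: every determinant is a superkey — BCNF.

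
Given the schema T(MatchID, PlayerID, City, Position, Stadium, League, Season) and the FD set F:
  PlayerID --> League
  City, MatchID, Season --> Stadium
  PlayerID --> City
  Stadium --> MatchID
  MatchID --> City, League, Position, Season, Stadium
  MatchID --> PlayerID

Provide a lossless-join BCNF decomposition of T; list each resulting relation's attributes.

{City, League, PlayerID}; {MatchID, PlayerID, Position, Season, Stadium}

Candidate keys of the original relation: {MatchID}, {Stadium}.
{City, League, MatchID, PlayerID, Position, Season, Stadium}: {PlayerID} determines {City, League, PlayerID} here but is not a superkey — split on PlayerID --> City, League, giving {City, League, PlayerID} and {MatchID, PlayerID, Position, Season, Stadium}.
{City, League, PlayerID} has no BCNF violation.
{MatchID, PlayerID, Position, Season, Stadium} has no BCNF violation.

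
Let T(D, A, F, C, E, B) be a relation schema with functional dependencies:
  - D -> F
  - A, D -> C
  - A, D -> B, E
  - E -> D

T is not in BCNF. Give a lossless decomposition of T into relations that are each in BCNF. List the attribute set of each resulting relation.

{A, B, C, E}; {D, E}; {D, F}

Candidate keys of the original relation: {A, D}, {A, E}.
In {A, B, C, D, E, F}, {D} is not a superkey ({D}⁺ restricted to this set is {D, F}), so split on D -> F into {D, F} and {A, B, C, D, E}.
{D, F}: every determinant is a superkey — BCNF.
In {A, B, C, D, E}, {E} is not a superkey ({E}⁺ restricted to this set is {D, E}), so split on E -> D into {D, E} and {A, B, C, E}.
{D, E}: every determinant is a superkey — BCNF.
{A, B, C, E}: every determinant is a superkey — BCNF.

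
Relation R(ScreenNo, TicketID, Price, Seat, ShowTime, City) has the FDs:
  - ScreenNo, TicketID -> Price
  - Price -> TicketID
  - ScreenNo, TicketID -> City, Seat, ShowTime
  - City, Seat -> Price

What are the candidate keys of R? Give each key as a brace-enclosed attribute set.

{City, ScreenNo, Seat}, {Price, ScreenNo}, {ScreenNo, TicketID}

Attributes never on any right-hand side: {ScreenNo} — every candidate key must contain it.
{Price, ScreenNo}⁺ = {City, Price, ScreenNo, Seat, ShowTime, TicketID} — all of the relation — so {Price, ScreenNo} is a candidate key.
{ScreenNo, TicketID}⁺ = {City, Price, ScreenNo, Seat, ShowTime, TicketID} — all of the relation — so {ScreenNo, TicketID} is a candidate key.
{City, ScreenNo, Seat}⁺ = {City, Price, ScreenNo, Seat, ShowTime, TicketID} — all of the relation — so {City, ScreenNo, Seat} is a candidate key.
Any other superkey properly contains one of these, so there are no further candidate keys.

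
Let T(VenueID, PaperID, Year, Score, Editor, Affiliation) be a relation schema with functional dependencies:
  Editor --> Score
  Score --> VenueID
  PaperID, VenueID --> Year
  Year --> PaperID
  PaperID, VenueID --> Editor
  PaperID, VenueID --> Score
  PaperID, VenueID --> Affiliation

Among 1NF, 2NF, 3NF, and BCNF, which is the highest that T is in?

3NF

Candidate keys: {Editor, PaperID}, {Editor, Year}, {PaperID, Score}, {PaperID, VenueID}, {Score, Year}, {VenueID, Year}. Prime attributes: {Editor, PaperID, Score, VenueID, Year}.
Editor --> Score breaks BCNF: {Editor}⁺ = {Editor, Score, VenueID}, so {Editor} is not a superkey.
Since {Score} ⊆ prime attributes and every other non-superkey FD also has a prime right side, the schema is in 3NF.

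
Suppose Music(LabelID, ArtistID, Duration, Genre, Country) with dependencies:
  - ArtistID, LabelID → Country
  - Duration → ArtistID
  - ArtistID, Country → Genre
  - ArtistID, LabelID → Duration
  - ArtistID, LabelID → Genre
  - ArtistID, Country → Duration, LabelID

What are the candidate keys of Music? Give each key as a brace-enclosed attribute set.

{ArtistID, Country}, {ArtistID, LabelID}, {Country, Duration}, {Duration, LabelID}

{ArtistID, Country} is a candidate key since {ArtistID, Country}⁺ = {ArtistID, Country, Duration, Genre, LabelID} covers every attribute.
{ArtistID, LabelID} is a candidate key since {ArtistID, LabelID}⁺ = {ArtistID, Country, Duration, Genre, LabelID} covers every attribute.
{Country, Duration} is a candidate key since {Country, Duration}⁺ = {ArtistID, Country, Duration, Genre, LabelID} covers every attribute.
{Duration, LabelID} is a candidate key since {Duration, LabelID}⁺ = {ArtistID, Country, Duration, Genre, LabelID} covers every attribute.
These are minimal and exhaustive — every other superkey contains one of them.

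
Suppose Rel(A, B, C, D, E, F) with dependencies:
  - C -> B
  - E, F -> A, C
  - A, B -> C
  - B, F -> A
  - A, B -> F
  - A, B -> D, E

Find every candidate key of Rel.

{A, B}⁺ = {A, B, C, D, E, F}, which is every attribute, so {A, B} is a candidate key.
{A, C}⁺ = {A, B, C, D, E, F}, which is every attribute, so {A, C} is a candidate key.
{B, F}⁺ = {A, B, C, D, E, F}, which is every attribute, so {B, F} is a candidate key.
{C, F}⁺ = {A, B, C, D, E, F}, which is every attribute, so {C, F} is a candidate key.
{E, F}⁺ = {A, B, C, D, E, F}, which is every attribute, so {E, F} is a candidate key.
No proper subset of any of these is a key, and no other minimal superkey exists.

{A, B}, {A, C}, {B, F}, {C, F}, {E, F}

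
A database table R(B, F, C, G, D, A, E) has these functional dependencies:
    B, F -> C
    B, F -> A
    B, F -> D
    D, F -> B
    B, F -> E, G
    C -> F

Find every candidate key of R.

{B, C}, {B, F}, {C, D}, {D, F}

{B, C}⁺ = {A, B, C, D, E, F, G} — all of the relation — so {B, C} is a candidate key.
{B, F}⁺ = {A, B, C, D, E, F, G} — all of the relation — so {B, F} is a candidate key.
{C, D}⁺ = {A, B, C, D, E, F, G} — all of the relation — so {C, D} is a candidate key.
{D, F}⁺ = {A, B, C, D, E, F, G} — all of the relation — so {D, F} is a candidate key.
These are minimal and exhaustive — every other superkey contains one of them.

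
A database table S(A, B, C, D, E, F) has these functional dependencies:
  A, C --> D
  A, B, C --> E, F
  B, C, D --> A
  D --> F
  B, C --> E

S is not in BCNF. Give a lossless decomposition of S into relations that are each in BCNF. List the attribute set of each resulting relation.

Candidate keys of the original relation: {A, B, C}, {B, C, D}.
{A, B, C, D, E, F}: {A, C} determines {A, C, D, F} here but is not a superkey — split on A, C --> D, F, giving {A, C, D, F} and {A, B, C, E}.
{A, C, D, F}: {D} determines {D, F} here but is not a superkey — split on D --> F, giving {D, F} and {A, C, D}.
{D, F} has no BCNF violation.
{A, C, D} has no BCNF violation.
{A, B, C, E}: {B, C} determines {B, C, E} here but is not a superkey — split on B, C --> E, giving {B, C, E} and {A, B, C}.
{B, C, E} has no BCNF violation.
{A, B, C} has no BCNF violation.

{A, B, C}; {A, C, D}; {B, C, E}; {D, F}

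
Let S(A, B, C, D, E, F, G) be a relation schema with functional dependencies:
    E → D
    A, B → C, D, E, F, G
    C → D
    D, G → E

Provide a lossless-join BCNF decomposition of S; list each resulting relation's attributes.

{A, B, C, F, G}; {C, E, G}; {D, E}

Candidate key of the original relation: {A, B}.
Within {A, B, C, D, E, F, G}: {E}⁺ ∩ {A, B, C, D, E, F, G} = {D, E}, not the whole set, so E → D violates BCNF; decompose into {D, E} and {A, B, C, E, F, G}.
{D, E}: every determinant is a superkey — BCNF.
Within {A, B, C, E, F, G}: {C, G}⁺ ∩ {A, B, C, E, F, G} = {C, E, G}, not the whole set, so C, G → E violates BCNF; decompose into {C, E, G} and {A, B, C, F, G}.
{C, E, G}: every determinant is a superkey — BCNF.
{A, B, C, F, G}: every determinant is a superkey — BCNF.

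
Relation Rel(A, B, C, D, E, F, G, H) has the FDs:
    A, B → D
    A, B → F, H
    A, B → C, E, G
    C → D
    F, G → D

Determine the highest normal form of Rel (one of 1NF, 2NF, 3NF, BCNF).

Candidate key: {A, B}. Prime attributes: {A, B}.
For C → D we have {C}⁺ = {C, D}; {C} is not a superkey, so BCNF fails.
Because {D} is non-prime and the left side of C → D is not a superkey, the relation is not in 3NF.
Checking every proper subset of each key, none determines a non-prime attribute — 2NF is satisfied.

2NF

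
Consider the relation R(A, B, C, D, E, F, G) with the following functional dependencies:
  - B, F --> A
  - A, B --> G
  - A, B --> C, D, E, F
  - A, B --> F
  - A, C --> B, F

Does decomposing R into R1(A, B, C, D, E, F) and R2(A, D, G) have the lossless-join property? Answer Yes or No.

R1 ∩ R2 = {A, D}; its closure under F is {A, D}.
Neither R1 nor R2 is contained in that closure, so the decomposition is lossy.

No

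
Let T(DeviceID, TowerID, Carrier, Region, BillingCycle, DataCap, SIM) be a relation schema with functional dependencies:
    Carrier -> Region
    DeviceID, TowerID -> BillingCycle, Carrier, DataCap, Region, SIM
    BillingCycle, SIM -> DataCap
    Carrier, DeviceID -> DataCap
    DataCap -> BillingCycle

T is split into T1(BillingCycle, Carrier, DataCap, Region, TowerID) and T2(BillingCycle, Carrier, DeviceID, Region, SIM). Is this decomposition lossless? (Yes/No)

No

The shared attributes are {BillingCycle, Carrier, Region} and {BillingCycle, Carrier, Region}⁺ = {BillingCycle, Carrier, Region}.
The closure covers neither T1 nor T2 entirely; the join is not lossless.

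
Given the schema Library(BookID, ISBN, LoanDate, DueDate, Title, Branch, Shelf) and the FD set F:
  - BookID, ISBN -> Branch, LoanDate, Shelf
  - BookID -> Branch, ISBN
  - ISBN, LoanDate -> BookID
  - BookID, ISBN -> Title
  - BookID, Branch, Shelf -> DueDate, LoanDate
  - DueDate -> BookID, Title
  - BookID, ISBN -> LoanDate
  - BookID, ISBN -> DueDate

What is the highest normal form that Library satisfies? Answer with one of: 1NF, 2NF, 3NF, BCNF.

BCNF

Candidate keys: {BookID}, {DueDate}, {ISBN, LoanDate}. Prime attributes: {BookID, DueDate, ISBN, LoanDate}.
Each dependency's left side is a superkey — BCNF holds.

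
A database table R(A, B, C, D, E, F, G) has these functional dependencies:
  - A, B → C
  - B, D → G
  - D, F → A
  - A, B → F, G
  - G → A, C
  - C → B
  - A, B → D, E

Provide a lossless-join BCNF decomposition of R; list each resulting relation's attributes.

Candidate keys of the original relation: {A, B}, {A, C}, {B, D}, {C, D}, {G}.
{A, B, C, D, E, F, G}: {D, F} determines {A, D, F} here but is not a superkey — split on D, F → A, giving {A, D, F} and {B, C, D, E, F, G}.
{A, D, F} has no BCNF violation.
{B, C, D, E, F, G}: {C} determines {B, C} here but is not a superkey — split on C → B, giving {B, C} and {C, D, E, F, G}.
{B, C} has no BCNF violation.
{C, D, E, F, G} has no BCNF violation.

{A, D, F}; {B, C}; {C, D, E, F, G}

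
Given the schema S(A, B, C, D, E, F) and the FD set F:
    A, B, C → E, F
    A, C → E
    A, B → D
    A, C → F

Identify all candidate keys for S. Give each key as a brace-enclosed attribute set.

{A, B, C}

{A, B, C} never appear on the right of any FD, so every key must include all of them.
{A, B, C}⁺ = {A, B, C, D, E, F}, which is every attribute, so {A, B, C} is a candidate key.
Every other attribute set either contains this one or has a smaller closure.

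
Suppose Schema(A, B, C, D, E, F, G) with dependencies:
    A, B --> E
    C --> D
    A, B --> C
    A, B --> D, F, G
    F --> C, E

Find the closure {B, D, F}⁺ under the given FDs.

{B, C, D, E, F}

Start with {B, D, F}.
F --> C, E applies; add {C, E} → now {B, C, D, E, F}.
No further FD applies.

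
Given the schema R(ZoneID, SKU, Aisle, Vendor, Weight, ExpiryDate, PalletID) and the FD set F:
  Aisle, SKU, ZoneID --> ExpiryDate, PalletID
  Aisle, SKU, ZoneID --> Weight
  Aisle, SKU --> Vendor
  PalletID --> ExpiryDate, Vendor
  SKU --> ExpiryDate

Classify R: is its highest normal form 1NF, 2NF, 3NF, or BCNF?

Candidate key: {Aisle, SKU, ZoneID}. Prime attributes: {Aisle, SKU, ZoneID}.
For Aisle, SKU --> Vendor we have {Aisle, SKU}⁺ = {Aisle, ExpiryDate, SKU, Vendor}; {Aisle, SKU} is not a superkey, so BCNF fails.
Aisle, SKU --> Vendor determines the non-prime attribute {Vendor} from a non-superkey — 3NF is violated.
The proper key subset {SKU} of {Aisle, SKU, ZoneID} determines non-prime {ExpiryDate}, so the relation is not even in 2NF.

1NF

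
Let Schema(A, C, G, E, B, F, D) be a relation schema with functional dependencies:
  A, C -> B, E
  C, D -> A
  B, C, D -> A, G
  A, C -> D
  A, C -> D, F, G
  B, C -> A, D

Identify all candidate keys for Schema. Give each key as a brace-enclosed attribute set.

Attributes never on any right-hand side: {C} — every candidate key must contain it.
Closure of {A, C} is {A, B, C, D, E, F, G}, the whole schema; {A, C} is a candidate key.
Closure of {B, C} is {A, B, C, D, E, F, G}, the whole schema; {B, C} is a candidate key.
Closure of {C, D} is {A, B, C, D, E, F, G}, the whole schema; {C, D} is a candidate key.
No proper subset of any of these is a key, and no other minimal superkey exists.

{A, C}, {B, C}, {C, D}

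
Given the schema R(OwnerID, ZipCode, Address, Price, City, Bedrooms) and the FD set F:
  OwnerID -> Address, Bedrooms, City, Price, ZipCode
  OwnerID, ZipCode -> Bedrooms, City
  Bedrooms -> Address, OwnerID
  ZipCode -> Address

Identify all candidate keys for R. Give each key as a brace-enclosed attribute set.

{Bedrooms} is a candidate key since {Bedrooms}⁺ = {Address, Bedrooms, City, OwnerID, Price, ZipCode} covers every attribute.
{OwnerID} is a candidate key since {OwnerID}⁺ = {Address, Bedrooms, City, OwnerID, Price, ZipCode} covers every attribute.
These are minimal and exhaustive — every other superkey contains one of them.

{Bedrooms}, {OwnerID}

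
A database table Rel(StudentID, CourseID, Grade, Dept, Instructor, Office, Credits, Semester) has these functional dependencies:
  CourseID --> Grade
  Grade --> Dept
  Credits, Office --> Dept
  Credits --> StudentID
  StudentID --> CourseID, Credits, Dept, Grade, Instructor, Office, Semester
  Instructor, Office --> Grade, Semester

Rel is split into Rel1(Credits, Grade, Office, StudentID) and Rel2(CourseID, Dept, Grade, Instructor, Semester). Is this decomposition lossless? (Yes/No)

Common attributes: {Grade}; their closure is {Dept, Grade}.
Rel1 ⊄ {Dept, Grade} and Rel2 ⊄ {Dept, Grade}, so the split is lossy.

No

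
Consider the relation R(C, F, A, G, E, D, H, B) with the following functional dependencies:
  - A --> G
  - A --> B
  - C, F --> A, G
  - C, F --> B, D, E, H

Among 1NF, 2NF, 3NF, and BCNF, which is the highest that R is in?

Candidate key: {C, F}. Prime attributes: {C, F}.
A --> G: {A}⁺ = {A, B, G}, which is not all of the attributes, so the left side is not a superkey — BCNF is violated.
A --> G has non-prime {G} on the right and a non-superkey on the left, so 3NF fails.
Checking every proper subset of each key, none determines a non-prime attribute — 2NF is satisfied.

2NF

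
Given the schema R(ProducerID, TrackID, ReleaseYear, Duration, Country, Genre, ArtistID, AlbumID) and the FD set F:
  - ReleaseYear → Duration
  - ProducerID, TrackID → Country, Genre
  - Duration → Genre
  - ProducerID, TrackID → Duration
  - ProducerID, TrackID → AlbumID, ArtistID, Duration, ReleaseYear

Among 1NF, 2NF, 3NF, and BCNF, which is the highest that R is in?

2NF

Candidate key: {ProducerID, TrackID}. Prime attributes: {ProducerID, TrackID}.
ReleaseYear → Duration breaks BCNF: {ReleaseYear}⁺ = {Duration, Genre, ReleaseYear}, so {ReleaseYear} is not a superkey.
ReleaseYear → Duration determines the non-prime attribute {Duration} from a non-superkey — 3NF is violated.
No proper subset of a key has a non-prime attribute in its closure, so there is no partial dependency; 2NF holds.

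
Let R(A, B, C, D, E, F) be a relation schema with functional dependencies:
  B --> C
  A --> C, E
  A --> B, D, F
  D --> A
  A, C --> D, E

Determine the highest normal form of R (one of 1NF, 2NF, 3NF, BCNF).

Candidate keys: {A}, {D}. Prime attributes: {A, D}.
B --> C: {B}⁺ = {B, C}, which is not all of the attributes, so the left side is not a superkey — BCNF is violated.
B --> C determines the non-prime attribute {C} from a non-superkey — 3NF is violated.
With only single-attribute keys there can be no partial dependency, so 2NF holds.

2NF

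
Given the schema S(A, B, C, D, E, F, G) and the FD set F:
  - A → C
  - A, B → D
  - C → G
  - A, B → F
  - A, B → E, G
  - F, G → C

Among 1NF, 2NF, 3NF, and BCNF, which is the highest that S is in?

1NF

Candidate key: {A, B}. Prime attributes: {A, B}.
A → C breaks BCNF: {A}⁺ = {A, C, G}, so {A} is not a superkey.
A → C determines the non-prime attribute {C} from a non-superkey — 3NF is violated.
The proper key subset {A} of {A, B} determines non-prime {C, G}, so the relation is not even in 2NF.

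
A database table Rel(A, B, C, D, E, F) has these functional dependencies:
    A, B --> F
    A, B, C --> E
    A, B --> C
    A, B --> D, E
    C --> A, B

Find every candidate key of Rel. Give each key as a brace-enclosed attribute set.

{A, B}, {C}

{C}⁺ = {A, B, C, D, E, F} — all of the relation — so {C} is a candidate key.
{A, B}⁺ = {A, B, C, D, E, F} — all of the relation — so {A, B} is a candidate key.
No proper subset of any of these is a key, and no other minimal superkey exists.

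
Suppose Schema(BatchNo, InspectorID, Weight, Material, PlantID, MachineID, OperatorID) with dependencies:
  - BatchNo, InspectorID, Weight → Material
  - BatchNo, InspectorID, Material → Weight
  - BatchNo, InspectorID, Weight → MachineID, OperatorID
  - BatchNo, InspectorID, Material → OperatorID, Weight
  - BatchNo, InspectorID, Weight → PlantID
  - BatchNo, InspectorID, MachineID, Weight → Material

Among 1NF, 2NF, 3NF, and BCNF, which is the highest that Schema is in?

BCNF

Candidate keys: {BatchNo, InspectorID, Material}, {BatchNo, InspectorID, Weight}. Prime attributes: {BatchNo, InspectorID, Material, Weight}.
Every FD has a superkey on the left, so the relation is in BCNF.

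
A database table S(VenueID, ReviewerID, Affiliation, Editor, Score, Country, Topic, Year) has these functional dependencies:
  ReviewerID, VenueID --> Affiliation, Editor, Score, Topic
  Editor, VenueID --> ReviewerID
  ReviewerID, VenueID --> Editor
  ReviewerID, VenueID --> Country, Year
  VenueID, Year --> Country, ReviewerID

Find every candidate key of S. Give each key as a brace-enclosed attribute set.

No FD produces {VenueID}, so it must be in every candidate key.
Closure of {Editor, VenueID} is {Affiliation, Country, Editor, ReviewerID, Score, Topic, VenueID, Year}, the whole schema; {Editor, VenueID} is a candidate key.
Closure of {ReviewerID, VenueID} is {Affiliation, Country, Editor, ReviewerID, Score, Topic, VenueID, Year}, the whole schema; {ReviewerID, VenueID} is a candidate key.
Closure of {VenueID, Year} is {Affiliation, Country, Editor, ReviewerID, Score, Topic, VenueID, Year}, the whole schema; {VenueID, Year} is a candidate key.
No proper subset of any of these is a key, and no other minimal superkey exists.

{Editor, VenueID}, {ReviewerID, VenueID}, {VenueID, Year}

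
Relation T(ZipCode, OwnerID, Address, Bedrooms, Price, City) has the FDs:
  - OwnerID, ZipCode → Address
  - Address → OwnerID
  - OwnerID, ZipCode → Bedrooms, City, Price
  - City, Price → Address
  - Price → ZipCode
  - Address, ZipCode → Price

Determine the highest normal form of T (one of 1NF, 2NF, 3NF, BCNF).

Candidate keys: {Address, Price}, {Address, ZipCode}, {City, Price}, {OwnerID, Price}, {OwnerID, ZipCode}. Prime attributes: {Address, City, OwnerID, Price, ZipCode}.
Address → OwnerID breaks BCNF: {Address}⁺ = {Address, OwnerID}, so {Address} is not a superkey.
But every attribute on its right side ({OwnerID}) is prime, and the same holds for every other non-superkey FD, so 3NF still holds.

3NF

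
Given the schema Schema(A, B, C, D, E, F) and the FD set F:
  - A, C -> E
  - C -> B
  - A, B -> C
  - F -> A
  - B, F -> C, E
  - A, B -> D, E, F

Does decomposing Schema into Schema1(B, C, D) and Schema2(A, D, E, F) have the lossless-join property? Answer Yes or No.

No

Common attributes: {D}; their closure is {D}.
Schema1 ⊄ {D} and Schema2 ⊄ {D}, so the split is lossy.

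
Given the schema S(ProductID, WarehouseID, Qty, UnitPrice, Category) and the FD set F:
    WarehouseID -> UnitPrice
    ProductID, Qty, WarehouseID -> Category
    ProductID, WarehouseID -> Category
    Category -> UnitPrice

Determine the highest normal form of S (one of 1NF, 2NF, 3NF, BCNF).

Candidate key: {ProductID, Qty, WarehouseID}. Prime attributes: {ProductID, Qty, WarehouseID}.
WarehouseID -> UnitPrice breaks BCNF: {WarehouseID}⁺ = {UnitPrice, WarehouseID}, so {WarehouseID} is not a superkey.
WarehouseID -> UnitPrice determines the non-prime attribute {UnitPrice} from a non-superkey — 3NF is violated.
The proper key subset {WarehouseID} of {ProductID, Qty, WarehouseID} determines non-prime {UnitPrice}, so the relation is not even in 2NF.

1NF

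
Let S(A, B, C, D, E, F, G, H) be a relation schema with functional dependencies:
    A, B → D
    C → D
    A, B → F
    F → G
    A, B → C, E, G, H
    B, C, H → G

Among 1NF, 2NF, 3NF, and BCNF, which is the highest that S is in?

2NF

Candidate key: {A, B}. Prime attributes: {A, B}.
C → D breaks BCNF: {C}⁺ = {C, D}, so {C} is not a superkey.
C → D has non-prime {D} on the right and a non-superkey on the left, so 3NF fails.
No proper subset of a key has a non-prime attribute in its closure, so there is no partial dependency; 2NF holds.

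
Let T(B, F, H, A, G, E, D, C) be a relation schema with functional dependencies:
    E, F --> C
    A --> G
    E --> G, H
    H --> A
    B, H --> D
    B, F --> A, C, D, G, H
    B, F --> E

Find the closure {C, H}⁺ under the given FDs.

{A, C, G, H}

Start with {C, H}.
H --> A applies; add {A} → now {A, C, H}.
A --> G applies; add {G} → now {A, C, G, H}.
No further FD applies.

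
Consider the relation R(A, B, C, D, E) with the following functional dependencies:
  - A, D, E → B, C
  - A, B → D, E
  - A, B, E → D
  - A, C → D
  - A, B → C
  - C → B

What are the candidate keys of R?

{A, B}, {A, C}, {A, D, E}

No FD produces {A}, so it must be in every candidate key.
{A, B}⁺ = {A, B, C, D, E} — all of the relation — so {A, B} is a candidate key.
{A, C}⁺ = {A, B, C, D, E} — all of the relation — so {A, C} is a candidate key.
{A, D, E}⁺ = {A, B, C, D, E} — all of the relation — so {A, D, E} is a candidate key.
Any other superkey properly contains one of these, so there are no further candidate keys.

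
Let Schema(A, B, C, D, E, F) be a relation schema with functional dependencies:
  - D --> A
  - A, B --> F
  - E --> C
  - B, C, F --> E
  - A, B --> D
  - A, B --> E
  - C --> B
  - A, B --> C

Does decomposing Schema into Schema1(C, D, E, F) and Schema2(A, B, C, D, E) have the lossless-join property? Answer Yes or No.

Yes

Schema1 ∩ Schema2 = {C, D, E}; its closure under F is {A, B, C, D, E, F}.
Schema1 is contained in that closure, so Schema1 ∩ Schema2 --> Schema1 holds and the join is lossless.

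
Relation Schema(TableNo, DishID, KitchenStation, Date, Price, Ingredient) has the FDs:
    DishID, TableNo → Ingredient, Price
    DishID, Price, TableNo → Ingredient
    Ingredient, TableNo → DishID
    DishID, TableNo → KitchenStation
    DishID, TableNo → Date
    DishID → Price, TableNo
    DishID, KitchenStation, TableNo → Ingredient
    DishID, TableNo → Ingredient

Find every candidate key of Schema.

{DishID}⁺ = {Date, DishID, Ingredient, KitchenStation, Price, TableNo}, which is every attribute, so {DishID} is a candidate key.
{Ingredient, TableNo}⁺ = {Date, DishID, Ingredient, KitchenStation, Price, TableNo}, which is every attribute, so {Ingredient, TableNo} is a candidate key.
Any other superkey properly contains one of these, so there are no further candidate keys.

{DishID}, {Ingredient, TableNo}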